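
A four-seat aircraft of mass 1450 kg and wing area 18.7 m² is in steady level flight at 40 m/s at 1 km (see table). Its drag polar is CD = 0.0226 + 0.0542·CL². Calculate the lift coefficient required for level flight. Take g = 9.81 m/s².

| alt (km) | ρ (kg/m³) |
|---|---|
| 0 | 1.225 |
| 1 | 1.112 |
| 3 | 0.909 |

At 1 km, from the table: ρ = 1.112 kg/m³.
Level flight ⇒ L = W = m·g = 1450 × 9.81 = 14224 N.
q = ½ρv² = ½ × 1.112 × 40² = 889.6 Pa.
CL = 2W/(ρv²S) = 2×14224/(1.112×40²×18.7) = 0.8551.

CL = 0.855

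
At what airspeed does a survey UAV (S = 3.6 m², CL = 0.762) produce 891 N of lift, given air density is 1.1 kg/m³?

v = 24.3 m/s

L = ½ρv²S·CL ⇒ v = √(2L/(ρ·S·CL))
v = √(2 × 891 / (1.1 × 3.6 × 0.762)) = √590.6 = 24.3 m/s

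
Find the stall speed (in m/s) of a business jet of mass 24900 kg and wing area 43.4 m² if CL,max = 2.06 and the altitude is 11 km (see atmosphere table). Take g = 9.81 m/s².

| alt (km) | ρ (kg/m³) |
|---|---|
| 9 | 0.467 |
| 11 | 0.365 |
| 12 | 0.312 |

At 11 km, from the table: ρ = 0.365 kg/m³.
Stall occurs when L = W at CL,max. W = mg = 24900 × 9.81 = 2.443×10^5 N.
From L = ½ρV²S·CL,max = W: V_stall = √(2W/(ρSCL,max)) = √(2·2.443×10^5/(0.365·43.4·2.06))
V_stall = √14970 = 122 m/s

V_stall = 122 m/s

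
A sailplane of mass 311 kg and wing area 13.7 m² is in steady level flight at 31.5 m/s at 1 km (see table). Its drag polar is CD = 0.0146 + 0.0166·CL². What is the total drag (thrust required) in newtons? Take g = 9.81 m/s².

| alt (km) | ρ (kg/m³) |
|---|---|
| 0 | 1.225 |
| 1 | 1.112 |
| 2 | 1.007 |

At 1 km, from the table: ρ = 1.112 kg/m³.
Level flight ⇒ L = W = m·g = 311 × 9.81 = 3050.9 N.
q = ½ρv² = ½ × 1.112 × 31.5² = 551.7 Pa.
Required CL = L/(qS) = 3050.9/(551.7·13.7) = 0.4037.
CD = 0.0146 + 0.0166 × 0.4037² = 0.0173.
D = q·S·CD = 551.7 × 13.7 × 0.0173 = 130.8 N

D = 131 N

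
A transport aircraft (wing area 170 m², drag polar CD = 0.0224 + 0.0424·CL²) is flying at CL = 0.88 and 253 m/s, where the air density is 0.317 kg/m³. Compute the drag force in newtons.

D = 95300 N

CD = 0.0224 + 0.0424 × 0.88² = 0.05523
D = ½ρv²S·CD = ½ × 0.317 × 253² × 170 × 0.05523 = 95300 N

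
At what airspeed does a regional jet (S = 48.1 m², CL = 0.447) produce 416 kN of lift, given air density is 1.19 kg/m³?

L = ½ρv²S·CL ⇒ v = √(2L/(ρ·S·CL))
v = √(2 × 4.16×10^5 / (1.19 × 48.1 × 0.447)) = √32520 = 180 m/s

v = 180 m/s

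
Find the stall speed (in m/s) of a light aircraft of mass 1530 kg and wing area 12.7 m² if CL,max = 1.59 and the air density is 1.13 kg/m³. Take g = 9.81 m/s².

At stall, lift equals weight: L = W = m·g = 1530 × 9.81 = 15010 N.
From L = ½ρV²S·CL,max = W: V_stall = √(2W/(ρSCL,max)) = √(2·15010/(1.13·12.7·1.59))
V_stall = √1316 = 36.3 m/s

V_stall = 36.3 m/s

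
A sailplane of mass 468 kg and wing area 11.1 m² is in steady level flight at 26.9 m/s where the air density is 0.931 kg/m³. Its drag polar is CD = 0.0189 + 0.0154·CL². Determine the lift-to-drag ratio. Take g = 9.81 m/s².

In steady level flight, lift balances weight: W = mg = 468 × 9.81 = 4591.1 N.
q = ½ρv² = ½ × 0.931 × 26.9² = 336.8 Pa.
Required CL = L/(qS) = 4591.1/(336.8·11.1) = 1.228.
CD = 0.0189 + 0.0154 × 1.228² = 0.04212.
L/D = CL/CD = 1.228 / 0.04212 = 29.2

L/D = 29.2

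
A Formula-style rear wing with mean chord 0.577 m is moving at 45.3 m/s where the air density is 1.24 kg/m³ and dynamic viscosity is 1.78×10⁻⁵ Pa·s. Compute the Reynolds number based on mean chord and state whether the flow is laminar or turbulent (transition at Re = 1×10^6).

Re = ρ·v·c/μ = 1.24 × 45.3 × 0.577 / (1.78×10⁻⁵) = 1.82×10^6
Since 1.82×10^6 > 1×10^6, the flow is turbulent.

Re = 1.82×10^6 (turbulent)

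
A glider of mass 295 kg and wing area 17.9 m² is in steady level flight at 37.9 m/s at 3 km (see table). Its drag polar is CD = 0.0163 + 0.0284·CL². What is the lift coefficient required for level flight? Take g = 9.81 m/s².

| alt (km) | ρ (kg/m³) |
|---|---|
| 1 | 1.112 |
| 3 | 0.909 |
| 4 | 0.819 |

CL = 0.248

At 3 km, from the table: ρ = 0.909 kg/m³.
In steady level flight, lift balances weight: W = mg = 295 × 9.81 = 2894 N.
Dynamic pressure q = 0.5 × 0.909 × 37.9² = 652.8 Pa.
CL = W/(q·S) = 2894 / (652.8 × 17.9) = 0.2476.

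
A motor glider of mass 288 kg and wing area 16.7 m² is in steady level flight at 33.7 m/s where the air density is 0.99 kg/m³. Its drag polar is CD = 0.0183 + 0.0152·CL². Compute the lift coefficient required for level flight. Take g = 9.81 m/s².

CL = 0.301

In steady level flight, lift balances weight: W = mg = 288 × 9.81 = 2825.3 N.
Dynamic pressure q = 0.5 × 0.99 × 33.7² = 562.2 Pa.
CL = 2W/(ρv²S) = 2×2825.3/(0.99×33.7²×16.7) = 0.3009.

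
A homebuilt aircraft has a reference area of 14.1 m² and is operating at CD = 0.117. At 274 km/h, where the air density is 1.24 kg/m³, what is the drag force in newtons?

Convert speed: v = 274 km/h ÷ 3.6 = 76.11 m/s.
D = ½ρv²S·CD = ½ × 1.24 × 76.11² × 14.1 × 0.117 = 5930 N ≈ 5.93 kN

D = 5930 N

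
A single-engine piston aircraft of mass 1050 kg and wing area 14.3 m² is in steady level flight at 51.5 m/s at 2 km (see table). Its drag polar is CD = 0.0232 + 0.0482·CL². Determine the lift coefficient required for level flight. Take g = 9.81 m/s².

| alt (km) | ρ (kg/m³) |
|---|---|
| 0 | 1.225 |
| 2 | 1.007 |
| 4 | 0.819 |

CL = 0.539

At 2 km, from the table: ρ = 1.007 kg/m³.
Level flight ⇒ L = W = m·g = 1050 × 9.81 = 10300 N.
Dynamic pressure q = 0.5 × 1.007 × 51.5² = 1335 Pa.
Required CL = L/(qS) = 10300/(1335·14.3) = 0.5394.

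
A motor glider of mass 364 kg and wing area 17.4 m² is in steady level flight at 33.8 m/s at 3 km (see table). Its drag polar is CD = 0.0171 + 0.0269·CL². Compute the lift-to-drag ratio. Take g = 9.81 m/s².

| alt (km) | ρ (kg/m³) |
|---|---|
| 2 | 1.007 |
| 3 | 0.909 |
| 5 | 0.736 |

L/D = 18.6

At 3 km, from the table: ρ = 0.909 kg/m³.
Weight W = mg = 364 × 9.81 = 3570.8 N; in level flight L = W.
Dynamic pressure q = 0.5 × 0.909 × 33.8² = 519.2 Pa.
CL = W/(q·S) = 3570.8 / (519.2 × 17.4) = 0.3952.
CD = 0.0171 + 0.0269 × 0.3952² = 0.0213.
L/D = CL/CD = 0.3952 / 0.0213 = 18.6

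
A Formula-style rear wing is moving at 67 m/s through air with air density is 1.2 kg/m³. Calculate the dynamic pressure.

q = ½ρv² = ½ × 1.2 × 67² = 2690 Pa

q = 2690 Pa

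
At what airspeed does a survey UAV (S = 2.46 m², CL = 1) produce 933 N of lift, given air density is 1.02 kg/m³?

v = 27.3 m/s

L = ½ρv²S·CL ⇒ v = √(2L/(ρ·S·CL))
v = √(2 × 933 / (1.02 × 2.46 × 1)) = √743.7 = 27.3 m/s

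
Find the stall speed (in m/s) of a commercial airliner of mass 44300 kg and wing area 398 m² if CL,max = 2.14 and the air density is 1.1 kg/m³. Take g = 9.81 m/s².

Weight W = mg = 44300 × 9.81 = 4.346×10^5 N.
V_stall = √(2W/(ρ·S·CL,max)) = √(2 × 4.346×10^5 / (1.1 × 398 × 2.14))
V_stall = √927.7 = 30.5 m/s

V_stall = 30.5 m/s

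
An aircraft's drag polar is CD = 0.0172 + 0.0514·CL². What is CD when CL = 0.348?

CD = 0.0172 + 0.0514 × 0.348² = 0.0172 + 0.006225 = 0.0234

CD = 0.0234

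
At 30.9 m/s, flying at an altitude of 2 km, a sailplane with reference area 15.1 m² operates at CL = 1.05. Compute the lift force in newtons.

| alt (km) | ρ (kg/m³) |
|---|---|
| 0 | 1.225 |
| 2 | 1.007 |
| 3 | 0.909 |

L = 7620 N

At 2 km, from the table: ρ = 1.007 kg/m³.
Dynamic pressure q = ½ρv² = ½ × 1.007 × 30.9² = 480.7 Pa.
L = q·S·CL = 480.7 × 15.1 × 1.05 = 7620 N ≈ 7.62 kN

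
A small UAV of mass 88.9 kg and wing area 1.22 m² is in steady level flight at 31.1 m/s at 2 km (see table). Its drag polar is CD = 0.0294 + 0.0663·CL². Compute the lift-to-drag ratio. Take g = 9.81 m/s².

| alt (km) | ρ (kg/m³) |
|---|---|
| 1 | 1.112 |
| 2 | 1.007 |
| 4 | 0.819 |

At 2 km, from the table: ρ = 1.007 kg/m³.
Weight W = mg = 88.9 × 9.81 = 872.11 N; in level flight L = W.
Dynamic pressure q = 0.5 × 1.007 × 31.1² = 487 Pa.
Required CL = L/(qS) = 872.11/(487·1.22) = 1.468.
CD = 0.0294 + 0.0663 × 1.468² = 0.1723.
L/D = CL/CD = 1.468 / 0.1723 = 8.52

L/D = 8.52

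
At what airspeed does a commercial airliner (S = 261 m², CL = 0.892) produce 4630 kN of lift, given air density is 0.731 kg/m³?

v = 233 m/s

L = ½ρv²S·CL ⇒ v = √(2L/(ρ·S·CL))
v = √(2 × 4.63×10^6 / (0.731 × 261 × 0.892)) = √54410 = 233 m/s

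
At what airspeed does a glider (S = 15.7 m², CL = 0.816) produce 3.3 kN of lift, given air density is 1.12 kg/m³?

L = ½ρv²S·CL ⇒ v = √(2L/(ρ·S·CL))
v = √(2 × 3300 / (1.12 × 15.7 × 0.816)) = √460 = 21.4 m/s

v = 21.4 m/s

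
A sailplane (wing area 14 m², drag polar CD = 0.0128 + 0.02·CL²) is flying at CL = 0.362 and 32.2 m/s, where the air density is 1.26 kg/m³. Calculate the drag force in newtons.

CD = 0.0128 + 0.02 × 0.362² = 0.01542
D = ½ρv²S·CD = ½ × 1.26 × 32.2² × 14 × 0.01542 = 141 N

D = 141 N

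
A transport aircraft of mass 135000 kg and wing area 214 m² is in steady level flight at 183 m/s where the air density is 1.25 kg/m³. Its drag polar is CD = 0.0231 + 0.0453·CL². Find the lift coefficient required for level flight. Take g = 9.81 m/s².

CL = 0.296

Level flight ⇒ L = W = m·g = 135000 × 9.81 = 1.3244×10^6 N.
q = ½ρv² = ½ × 1.25 × 183² = 20930 Pa.
CL = 2W/(ρv²S) = 2×1.3244×10^6/(1.25×183²×214) = 0.2957.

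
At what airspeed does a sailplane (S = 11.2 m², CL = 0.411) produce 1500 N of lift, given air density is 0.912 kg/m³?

v = 26.7 m/s

L = ½ρv²S·CL ⇒ v = √(2L/(ρ·S·CL))
v = √(2 × 1500 / (0.912 × 11.2 × 0.411)) = √714.6 = 26.7 m/s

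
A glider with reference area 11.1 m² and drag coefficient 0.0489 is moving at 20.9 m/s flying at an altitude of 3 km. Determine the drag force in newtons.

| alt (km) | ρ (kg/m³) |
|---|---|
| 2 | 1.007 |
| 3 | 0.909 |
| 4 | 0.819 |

D = 108 N

At 3 km, from the table: ρ = 0.909 kg/m³.
D = ½ρv²S·CD = ½ × 0.909 × 20.9² × 11.1 × 0.0489 = 108 N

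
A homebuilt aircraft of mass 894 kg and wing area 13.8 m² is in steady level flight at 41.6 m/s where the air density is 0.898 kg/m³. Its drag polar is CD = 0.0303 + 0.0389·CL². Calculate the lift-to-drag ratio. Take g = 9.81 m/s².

L/D = 14.5

In steady level flight, lift balances weight: W = mg = 894 × 9.81 = 8770.1 N.
Dynamic pressure q = 0.5 × 0.898 × 41.6² = 777 Pa.
CL = 2W/(ρv²S) = 2×8770.1/(0.898×41.6²×13.8) = 0.8179.
CD = 0.0303 + 0.0389 × 0.8179² = 0.05632.
L/D = CL/CD = 0.8179 / 0.05632 = 14.5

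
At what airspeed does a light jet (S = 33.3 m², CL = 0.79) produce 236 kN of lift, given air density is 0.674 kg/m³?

v = 163 m/s

L = ½ρv²S·CL ⇒ v = √(2L/(ρ·S·CL))
v = √(2 × 2.36×10^5 / (0.674 × 33.3 × 0.79)) = √26620 = 163 m/s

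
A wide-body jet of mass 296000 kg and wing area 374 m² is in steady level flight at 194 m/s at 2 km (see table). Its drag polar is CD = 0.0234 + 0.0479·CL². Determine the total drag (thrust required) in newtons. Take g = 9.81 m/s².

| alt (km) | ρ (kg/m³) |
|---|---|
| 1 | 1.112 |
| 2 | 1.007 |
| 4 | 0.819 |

At 2 km, from the table: ρ = 1.007 kg/m³.
In steady level flight, lift balances weight: W = mg = 296000 × 9.81 = 2.9038×10^6 N.
Dynamic pressure q = 0.5 × 1.007 × 194² = 18950 Pa.
CL = 2W/(ρv²S) = 2×2.9038×10^6/(1.007×194²×374) = 0.4097.
CD = 0.0234 + 0.0479 × 0.4097² = 0.03144.
D = q·S·CD = 18950 × 374 × 0.03144 = 2.228×10^5 N

D = 2.23×10^5 N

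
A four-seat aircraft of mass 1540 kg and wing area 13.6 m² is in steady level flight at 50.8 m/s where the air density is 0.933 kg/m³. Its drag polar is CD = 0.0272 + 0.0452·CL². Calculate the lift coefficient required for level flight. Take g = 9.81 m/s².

CL = 0.923

Level flight ⇒ L = W = m·g = 1540 × 9.81 = 15107 N.
q = ½ρv² = ½ × 0.933 × 50.8² = 1204 Pa.
CL = W/(q·S) = 15107 / (1204 × 13.6) = 0.9227.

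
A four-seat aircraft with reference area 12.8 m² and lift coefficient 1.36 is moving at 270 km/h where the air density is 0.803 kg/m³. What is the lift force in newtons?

Convert speed: v = 270 km/h ÷ 3.6 = 75 m/s.
Dynamic pressure q = ½ρv² = ½ × 0.803 × 75² = 2258 Pa.
L = q·S·CL = 2258 × 12.8 × 1.36 = 39300 N ≈ 39.3 kN

L = 39300 N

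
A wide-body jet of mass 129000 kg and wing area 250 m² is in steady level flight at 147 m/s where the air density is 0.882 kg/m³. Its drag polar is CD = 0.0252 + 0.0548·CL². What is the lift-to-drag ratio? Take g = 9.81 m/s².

Weight W = mg = 129000 × 9.81 = 1.2655×10^6 N; in level flight L = W.
Dynamic pressure q = 0.5 × 0.882 × 147² = 9530 Pa.
Required CL = L/(qS) = 1.2655×10^6/(9530·250) = 0.5312.
CD = 0.0252 + 0.0548 × 0.5312² = 0.04066.
L/D = CL/CD = 0.5312 / 0.04066 = 13.1

L/D = 13.1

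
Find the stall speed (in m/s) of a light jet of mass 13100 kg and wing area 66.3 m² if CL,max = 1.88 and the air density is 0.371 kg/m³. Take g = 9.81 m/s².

At stall, lift equals weight: L = W = m·g = 13100 × 9.81 = 1.285×10^5 N.
V_stall = √(2W/(ρ·S·CL,max)) = √(2 × 1.285×10^5 / (0.371 × 66.3 × 1.88))
V_stall = √5558 = 74.6 m/s

V_stall = 74.6 m/s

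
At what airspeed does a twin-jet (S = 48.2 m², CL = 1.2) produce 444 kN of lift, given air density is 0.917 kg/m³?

v = 129 m/s

L = ½ρv²S·CL ⇒ v = √(2L/(ρ·S·CL))
v = √(2 × 4.44×10^5 / (0.917 × 48.2 × 1.2)) = √16740 = 129 m/s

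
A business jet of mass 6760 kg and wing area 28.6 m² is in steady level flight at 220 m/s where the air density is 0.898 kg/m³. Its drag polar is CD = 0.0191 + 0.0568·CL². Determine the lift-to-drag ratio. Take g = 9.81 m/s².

Level flight ⇒ L = W = m·g = 6760 × 9.81 = 66316 N.
q = ½ρv² = ½ × 0.898 × 220² = 21730 Pa.
Required CL = L/(qS) = 66316/(21730·28.6) = 0.1067.
CD = 0.0191 + 0.0568 × 0.1067² = 0.01975.
L/D = CL/CD = 0.1067 / 0.01975 = 5.4

L/D = 5.4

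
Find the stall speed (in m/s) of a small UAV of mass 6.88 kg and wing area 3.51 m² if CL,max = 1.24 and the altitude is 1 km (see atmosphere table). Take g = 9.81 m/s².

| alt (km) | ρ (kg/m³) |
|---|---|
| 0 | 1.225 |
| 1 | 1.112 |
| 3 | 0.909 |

V_stall = 5.28 m/s

At 1 km, from the table: ρ = 1.112 kg/m³.
Weight W = mg = 6.88 × 9.81 = 67.49 N.
From L = ½ρV²S·CL,max = W: V_stall = √(2W/(ρSCL,max)) = √(2·67.49/(1.112·3.51·1.24))
V_stall = √27.89 = 5.28 m/s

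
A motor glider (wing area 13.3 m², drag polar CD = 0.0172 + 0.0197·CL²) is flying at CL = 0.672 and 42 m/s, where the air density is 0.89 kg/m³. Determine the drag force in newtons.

CD = 0.0172 + 0.0197 × 0.672² = 0.0261
D = ½ρv²S·CD = ½ × 0.89 × 42² × 13.3 × 0.0261 = 272 N

D = 272 N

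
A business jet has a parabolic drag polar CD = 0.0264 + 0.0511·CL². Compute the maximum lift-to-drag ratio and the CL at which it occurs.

(L/D)max = 13.6, at CL = 0.719

For CD = CD0 + K·CL², (L/D)max occurs at CL* = √(CD0/K) and equals 1/(2√(K·CD0)).
(L/D)max = 1/(2√(0.0511 × 0.0264)) = 1/(2 × 0.03673) = 13.6
CL* = √(0.0264/0.0511) = 0.719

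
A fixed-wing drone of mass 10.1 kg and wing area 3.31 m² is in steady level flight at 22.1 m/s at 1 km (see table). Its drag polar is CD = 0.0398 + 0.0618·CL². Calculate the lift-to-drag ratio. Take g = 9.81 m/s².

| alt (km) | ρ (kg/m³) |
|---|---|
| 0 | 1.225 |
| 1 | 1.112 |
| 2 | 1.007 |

At 1 km, from the table: ρ = 1.112 kg/m³.
Level flight ⇒ L = W = m·g = 10.1 × 9.81 = 99.081 N.
q = ½ρv² = ½ × 1.112 × 22.1² = 271.6 Pa.
Required CL = L/(qS) = 99.081/(271.6·3.31) = 0.1102.
CD = 0.0398 + 0.0618 × 0.1102² = 0.04055.
L/D = CL/CD = 0.1102 / 0.04055 = 2.72

L/D = 2.72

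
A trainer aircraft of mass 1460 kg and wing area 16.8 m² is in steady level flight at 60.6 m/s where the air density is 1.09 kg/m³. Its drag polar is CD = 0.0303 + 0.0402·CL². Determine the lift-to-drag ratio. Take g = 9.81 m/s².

L/D = 11.3

Level flight ⇒ L = W = m·g = 1460 × 9.81 = 14323 N.
q = ½ρv² = ½ × 1.09 × 60.6² = 2001 Pa.
Required CL = L/(qS) = 14323/(2001·16.8) = 0.426.
CD = 0.0303 + 0.0402 × 0.426² = 0.03759.
L/D = CL/CD = 0.426 / 0.03759 = 11.3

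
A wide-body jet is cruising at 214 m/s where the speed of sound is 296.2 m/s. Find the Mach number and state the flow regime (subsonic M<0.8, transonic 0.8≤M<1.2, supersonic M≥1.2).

M = v/a = 214 / 296.2 = 0.722
M = 0.722 → subsonic.

M = 0.722 (subsonic)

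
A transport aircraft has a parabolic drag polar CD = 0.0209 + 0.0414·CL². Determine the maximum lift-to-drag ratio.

For CD = CD0 + K·CL², (L/D)max occurs at CL* = √(CD0/K) and equals 1/(2√(K·CD0)).
(L/D)max = 1/(2√(0.0414 × 0.0209)) = 1/(2 × 0.02942) = 17

(L/D)max = 17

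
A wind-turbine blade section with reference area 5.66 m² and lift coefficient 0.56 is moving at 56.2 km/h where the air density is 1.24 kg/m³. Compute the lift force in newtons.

Convert speed: v = 56.2 km/h ÷ 3.6 = 15.61 m/s.
L = ½ρv²S·CL = ½ × 1.24 × 15.61² × 5.66 × 0.56 = 479 N

L = 479 N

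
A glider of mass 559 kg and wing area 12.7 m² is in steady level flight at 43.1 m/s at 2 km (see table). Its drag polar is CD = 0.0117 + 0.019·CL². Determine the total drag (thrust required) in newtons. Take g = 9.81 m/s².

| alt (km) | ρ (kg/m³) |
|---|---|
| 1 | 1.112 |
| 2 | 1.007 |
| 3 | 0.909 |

D = 187 N

At 2 km, from the table: ρ = 1.007 kg/m³.
Level flight ⇒ L = W = m·g = 559 × 9.81 = 5483.8 N.
Dynamic pressure q = 0.5 × 1.007 × 43.1² = 935.3 Pa.
Required CL = L/(qS) = 5483.8/(935.3·12.7) = 0.4617.
CD = 0.0117 + 0.019 × 0.4617² = 0.01575.
D = q·S·CD = 935.3 × 12.7 × 0.01575 = 187.1 N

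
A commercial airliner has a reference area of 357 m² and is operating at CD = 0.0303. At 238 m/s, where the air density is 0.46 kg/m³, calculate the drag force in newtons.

D = 1.41×10^5 N

D = ½ρv²S·CD = ½ × 0.46 × 238² × 357 × 0.0303 = 1.41×10^5 N ≈ 141 kN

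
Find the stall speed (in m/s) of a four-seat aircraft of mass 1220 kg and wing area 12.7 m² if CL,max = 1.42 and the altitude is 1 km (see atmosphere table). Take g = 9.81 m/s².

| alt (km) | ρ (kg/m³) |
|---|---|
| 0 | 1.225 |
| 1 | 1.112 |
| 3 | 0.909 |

V_stall = 34.5 m/s

At 1 km, from the table: ρ = 1.112 kg/m³.
Weight W = mg = 1220 × 9.81 = 11970 N.
From L = ½ρV²S·CL,max = W: V_stall = √(2W/(ρSCL,max)) = √(2·11970/(1.112·12.7·1.42))
V_stall = √1194 = 34.5 m/s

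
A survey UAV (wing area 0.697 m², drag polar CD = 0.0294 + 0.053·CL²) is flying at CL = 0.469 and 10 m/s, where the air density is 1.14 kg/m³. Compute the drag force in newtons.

D = 1.63 N

CD = 0.0294 + 0.053 × 0.469² = 0.04106
D = ½ρv²S·CD = ½ × 1.14 × 10² × 0.697 × 0.04106 = 1.63 N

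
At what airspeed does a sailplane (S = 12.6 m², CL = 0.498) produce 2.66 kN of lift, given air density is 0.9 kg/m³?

L = ½ρv²S·CL ⇒ v = √(2L/(ρ·S·CL))
v = √(2 × 2660 / (0.9 × 12.6 × 0.498)) = √942 = 30.7 m/s

v = 30.7 m/s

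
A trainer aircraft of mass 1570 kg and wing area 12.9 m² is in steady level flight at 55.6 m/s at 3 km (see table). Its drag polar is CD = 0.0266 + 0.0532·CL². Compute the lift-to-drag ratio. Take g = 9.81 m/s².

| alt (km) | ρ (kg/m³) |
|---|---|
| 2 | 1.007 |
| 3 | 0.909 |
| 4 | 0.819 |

At 3 km, from the table: ρ = 0.909 kg/m³.
Weight W = mg = 1570 × 9.81 = 15402 N; in level flight L = W.
Dynamic pressure q = 0.5 × 0.909 × 55.6² = 1405 Pa.
CL = W/(q·S) = 15402 / (1405 × 12.9) = 0.8498.
CD = 0.0266 + 0.0532 × 0.8498² = 0.06502.
L/D = CL/CD = 0.8498 / 0.06502 = 13.1

L/D = 13.1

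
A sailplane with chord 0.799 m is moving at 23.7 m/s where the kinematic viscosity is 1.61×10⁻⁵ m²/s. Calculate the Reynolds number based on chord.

Re = v·c/ν = 23.7 × 0.799 / (1.61×10⁻⁵) = 1.18×10^6

Re = 1.18×10^6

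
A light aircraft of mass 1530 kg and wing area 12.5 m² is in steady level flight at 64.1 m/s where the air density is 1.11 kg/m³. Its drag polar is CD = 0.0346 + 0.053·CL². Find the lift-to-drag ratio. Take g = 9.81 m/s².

L/D = 10.7

Level flight ⇒ L = W = m·g = 1530 × 9.81 = 15009 N.
Dynamic pressure q = 0.5 × 1.11 × 64.1² = 2280 Pa.
CL = W/(q·S) = 15009 / (2280 × 12.5) = 0.5266.
CD = 0.0346 + 0.053 × 0.5266² = 0.04929.
L/D = CL/CD = 0.5266 / 0.04929 = 10.7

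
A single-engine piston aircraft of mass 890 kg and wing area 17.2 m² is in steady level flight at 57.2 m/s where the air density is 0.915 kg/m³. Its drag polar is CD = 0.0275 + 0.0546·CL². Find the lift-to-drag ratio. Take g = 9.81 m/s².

Weight W = mg = 890 × 9.81 = 8730.9 N; in level flight L = W.
q = ½ρv² = ½ × 0.915 × 57.2² = 1497 Pa.
Required CL = L/(qS) = 8730.9/(1497·17.2) = 0.3391.
CD = 0.0275 + 0.0546 × 0.3391² = 0.03378.
L/D = CL/CD = 0.3391 / 0.03378 = 10

L/D = 10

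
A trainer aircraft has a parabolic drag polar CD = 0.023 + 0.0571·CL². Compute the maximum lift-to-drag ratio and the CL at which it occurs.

(L/D)max = 13.8, at CL = 0.635

For CD = CD0 + K·CL², (L/D)max occurs at CL* = √(CD0/K) and equals 1/(2√(K·CD0)).
(L/D)max = 1/(2√(0.0571 × 0.023)) = 1/(2 × 0.03624) = 13.8
CL* = √(0.023/0.0571) = 0.635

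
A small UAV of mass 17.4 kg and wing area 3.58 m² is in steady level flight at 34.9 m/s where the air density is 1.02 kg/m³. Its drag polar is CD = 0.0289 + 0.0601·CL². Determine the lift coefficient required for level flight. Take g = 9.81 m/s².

Weight W = mg = 17.4 × 9.81 = 170.69 N; in level flight L = W.
q = ½ρv² = ½ × 1.02 × 34.9² = 621.2 Pa.
CL = 2W/(ρv²S) = 2×170.69/(1.02×34.9²×3.58) = 0.07676.

CL = 0.0768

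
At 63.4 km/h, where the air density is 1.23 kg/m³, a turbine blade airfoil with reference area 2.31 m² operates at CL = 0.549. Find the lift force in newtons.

L = 242 N

Convert speed: v = 63.4 km/h ÷ 3.6 = 17.61 m/s.
Dynamic pressure q = ½ρv² = ½ × 1.23 × 17.61² = 190.7 Pa.
L = q·S·CL = 190.7 × 2.31 × 0.549 = 242 N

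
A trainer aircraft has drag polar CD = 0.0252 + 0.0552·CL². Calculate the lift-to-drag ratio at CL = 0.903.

CD = 0.0252 + 0.0552 × 0.903² = 0.07021
L/D = CL/CD = 0.903 / 0.07021 = 12.9

L/D = 12.9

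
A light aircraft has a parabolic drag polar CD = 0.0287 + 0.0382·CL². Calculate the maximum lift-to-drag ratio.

For CD = CD0 + K·CL², (L/D)max occurs at CL* = √(CD0/K) and equals 1/(2√(K·CD0)).
(L/D)max = 1/(2√(0.0382 × 0.0287)) = 1/(2 × 0.03311) = 15.1

(L/D)max = 15.1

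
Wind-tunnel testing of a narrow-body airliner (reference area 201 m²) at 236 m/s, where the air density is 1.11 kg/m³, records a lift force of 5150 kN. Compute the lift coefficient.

From L = ½ρv²S·CL, rearranging gives CL = 2L/(ρv²S).
CL = 2 × 5.15×10^6 / (1.11 × 236² × 201) = 0.829

CL = 0.829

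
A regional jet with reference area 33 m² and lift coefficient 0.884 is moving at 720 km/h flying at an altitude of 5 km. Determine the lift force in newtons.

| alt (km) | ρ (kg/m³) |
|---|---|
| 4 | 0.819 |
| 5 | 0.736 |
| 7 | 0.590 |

L = 4.29×10^5 N

At 5 km, from the table: ρ = 0.736 kg/m³.
Convert speed: v = 720 km/h ÷ 3.6 = 200 m/s.
L = ½ρv²S·CL = ½ × 0.736 × 200² × 33 × 0.884 = 4.29×10^5 N ≈ 429 kN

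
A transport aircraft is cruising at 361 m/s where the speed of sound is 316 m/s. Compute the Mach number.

M = v/a = 361 / 316 = 1.14

M = 1.14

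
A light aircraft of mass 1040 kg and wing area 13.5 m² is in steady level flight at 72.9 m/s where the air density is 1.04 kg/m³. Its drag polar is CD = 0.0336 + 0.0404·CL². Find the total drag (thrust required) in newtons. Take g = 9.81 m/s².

D = 1370 N

Weight W = mg = 1040 × 9.81 = 10202 N; in level flight L = W.
Dynamic pressure q = 0.5 × 1.04 × 72.9² = 2763 Pa.
Required CL = L/(qS) = 10202/(2763·13.5) = 0.2735.
CD = 0.0336 + 0.0404 × 0.2735² = 0.03662.
D = q·S·CD = 2763 × 13.5 × 0.03662 = 1366 N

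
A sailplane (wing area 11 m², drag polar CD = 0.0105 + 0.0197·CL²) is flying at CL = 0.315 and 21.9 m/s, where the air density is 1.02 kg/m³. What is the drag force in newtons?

D = 33.5 N

CD = 0.0105 + 0.0197 × 0.315² = 0.01245
D = ½ρv²S·CD = ½ × 1.02 × 21.9² × 11 × 0.01245 = 33.5 N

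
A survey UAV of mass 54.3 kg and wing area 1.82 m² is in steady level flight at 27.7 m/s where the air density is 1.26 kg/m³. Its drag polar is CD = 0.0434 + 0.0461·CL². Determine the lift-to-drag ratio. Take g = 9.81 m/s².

L/D = 10

Level flight ⇒ L = W = m·g = 54.3 × 9.81 = 532.68 N.
Dynamic pressure q = 0.5 × 1.26 × 27.7² = 483.4 Pa.
CL = 2W/(ρv²S) = 2×532.68/(1.26×27.7²×1.82) = 0.6055.
CD = 0.0434 + 0.0461 × 0.6055² = 0.0603.
L/D = CL/CD = 0.6055 / 0.0603 = 10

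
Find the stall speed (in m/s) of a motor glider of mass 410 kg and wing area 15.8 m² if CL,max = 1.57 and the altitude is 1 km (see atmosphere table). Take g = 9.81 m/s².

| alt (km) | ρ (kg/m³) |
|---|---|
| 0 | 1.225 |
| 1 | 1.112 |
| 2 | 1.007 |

V_stall = 17.1 m/s

At 1 km, from the table: ρ = 1.112 kg/m³.
At stall, lift equals weight: L = W = m·g = 410 × 9.81 = 4022 N.
From L = ½ρV²S·CL,max = W: V_stall = √(2W/(ρSCL,max)) = √(2·4022/(1.112·15.8·1.57))
V_stall = √291.6 = 17.1 m/s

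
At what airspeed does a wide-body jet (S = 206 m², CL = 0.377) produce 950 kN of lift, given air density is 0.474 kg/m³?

L = ½ρv²S·CL ⇒ v = √(2L/(ρ·S·CL))
v = √(2 × 9.5×10^5 / (0.474 × 206 × 0.377)) = √51610 = 227 m/s

v = 227 m/s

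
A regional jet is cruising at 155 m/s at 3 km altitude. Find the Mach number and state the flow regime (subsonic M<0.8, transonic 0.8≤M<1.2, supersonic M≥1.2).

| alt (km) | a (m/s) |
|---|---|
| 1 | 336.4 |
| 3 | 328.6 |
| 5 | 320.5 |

M = 0.472 (subsonic)

At 3 km, from the table: a = 328.6 m/s.
M = v/a = 155 / 328.6 = 0.472
M = 0.472 → subsonic.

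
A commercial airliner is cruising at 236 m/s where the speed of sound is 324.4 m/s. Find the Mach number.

M = v/a = 236 / 324.4 = 0.727

M = 0.727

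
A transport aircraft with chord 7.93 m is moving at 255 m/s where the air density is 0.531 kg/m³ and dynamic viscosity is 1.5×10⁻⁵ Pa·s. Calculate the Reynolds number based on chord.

Re = ρ·v·c/μ = 0.531 × 255 × 7.93 / (1.5×10⁻⁵) = 7.16×10^7

Re = 7.16×10^7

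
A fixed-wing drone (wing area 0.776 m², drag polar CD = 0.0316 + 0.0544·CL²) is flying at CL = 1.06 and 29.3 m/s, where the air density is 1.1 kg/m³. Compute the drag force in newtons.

D = 34 N

CD = 0.0316 + 0.0544 × 1.06² = 0.09272
D = ½ρv²S·CD = ½ × 1.1 × 29.3² × 0.776 × 0.09272 = 34 N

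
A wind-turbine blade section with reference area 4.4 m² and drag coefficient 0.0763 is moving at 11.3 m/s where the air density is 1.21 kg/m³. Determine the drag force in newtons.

D = ½ρv²S·CD = ½ × 1.21 × 11.3² × 4.4 × 0.0763 = 25.9 N

D = 25.9 N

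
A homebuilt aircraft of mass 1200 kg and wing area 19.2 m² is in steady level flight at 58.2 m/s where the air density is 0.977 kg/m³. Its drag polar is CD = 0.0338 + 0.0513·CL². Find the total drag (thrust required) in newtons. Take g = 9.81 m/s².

In steady level flight, lift balances weight: W = mg = 1200 × 9.81 = 11772 N.
Dynamic pressure q = 0.5 × 0.977 × 58.2² = 1655 Pa.
CL = 2W/(ρv²S) = 2×11772/(0.977×58.2²×19.2) = 0.3705.
CD = 0.0338 + 0.0513 × 0.3705² = 0.04084.
D = q·S·CD = 1655 × 19.2 × 0.04084 = 1298 N

D = 1300 N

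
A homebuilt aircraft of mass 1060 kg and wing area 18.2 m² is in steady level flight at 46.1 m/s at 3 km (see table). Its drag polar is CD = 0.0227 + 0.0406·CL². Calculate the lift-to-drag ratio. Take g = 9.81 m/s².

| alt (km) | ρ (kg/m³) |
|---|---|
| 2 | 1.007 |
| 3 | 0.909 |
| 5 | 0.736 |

L/D = 16

At 3 km, from the table: ρ = 0.909 kg/m³.
In steady level flight, lift balances weight: W = mg = 1060 × 9.81 = 10399 N.
Dynamic pressure q = 0.5 × 0.909 × 46.1² = 965.9 Pa.
CL = 2W/(ρv²S) = 2×10399/(0.909×46.1²×18.2) = 0.5915.
CD = 0.0227 + 0.0406 × 0.5915² = 0.03691.
L/D = CL/CD = 0.5915 / 0.03691 = 16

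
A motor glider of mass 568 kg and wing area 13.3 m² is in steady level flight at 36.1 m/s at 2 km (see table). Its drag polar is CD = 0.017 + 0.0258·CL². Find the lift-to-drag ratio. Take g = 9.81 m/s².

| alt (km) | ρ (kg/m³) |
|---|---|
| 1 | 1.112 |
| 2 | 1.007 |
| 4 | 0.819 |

At 2 km, from the table: ρ = 1.007 kg/m³.
Level flight ⇒ L = W = m·g = 568 × 9.81 = 5572.1 N.
q = ½ρv² = ½ × 1.007 × 36.1² = 656.2 Pa.
Required CL = L/(qS) = 5572.1/(656.2·13.3) = 0.6385.
CD = 0.017 + 0.0258 × 0.6385² = 0.02752.
L/D = CL/CD = 0.6385 / 0.02752 = 23.2

L/D = 23.2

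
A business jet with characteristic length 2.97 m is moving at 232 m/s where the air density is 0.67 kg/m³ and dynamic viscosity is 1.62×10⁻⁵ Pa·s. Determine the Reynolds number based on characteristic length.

Re = ρ·v·c/μ = 0.67 × 232 × 2.97 / (1.62×10⁻⁵) = 2.85×10^7

Re = 2.85×10^7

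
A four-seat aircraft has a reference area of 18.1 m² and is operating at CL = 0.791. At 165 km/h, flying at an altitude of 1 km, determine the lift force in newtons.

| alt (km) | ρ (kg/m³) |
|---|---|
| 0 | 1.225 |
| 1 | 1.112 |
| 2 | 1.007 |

At 1 km, from the table: ρ = 1.112 kg/m³.
Convert speed: v = 165 km/h ÷ 3.6 = 45.83 m/s.
Dynamic pressure q = ½ρv² = ½ × 1.112 × 45.83² = 1168 Pa.
L = q·S·CL = 1168 × 18.1 × 0.791 = 16700 N ≈ 16.7 kN

L = 16700 N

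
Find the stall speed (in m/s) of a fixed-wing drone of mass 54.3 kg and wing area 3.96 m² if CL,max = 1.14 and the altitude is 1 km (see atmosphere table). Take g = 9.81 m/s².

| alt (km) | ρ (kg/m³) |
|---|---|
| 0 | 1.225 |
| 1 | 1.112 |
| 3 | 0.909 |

V_stall = 14.6 m/s

At 1 km, from the table: ρ = 1.112 kg/m³.
Weight W = mg = 54.3 × 9.81 = 532.7 N.
From L = ½ρV²S·CL,max = W: V_stall = √(2W/(ρSCL,max)) = √(2·532.7/(1.112·3.96·1.14))
V_stall = √212.2 = 14.6 m/s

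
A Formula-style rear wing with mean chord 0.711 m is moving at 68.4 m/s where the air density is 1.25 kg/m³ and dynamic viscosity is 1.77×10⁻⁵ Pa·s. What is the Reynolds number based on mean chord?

Re = 3.43×10^6

Re = ρ·v·c/μ = 1.25 × 68.4 × 0.711 / (1.77×10⁻⁵) = 3.43×10^6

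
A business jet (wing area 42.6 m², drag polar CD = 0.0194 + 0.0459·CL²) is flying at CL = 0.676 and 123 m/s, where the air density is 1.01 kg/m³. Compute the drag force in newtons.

D = 13100 N

CD = 0.0194 + 0.0459 × 0.676² = 0.04038
D = ½ρv²S·CD = ½ × 1.01 × 123² × 42.6 × 0.04038 = 13100 N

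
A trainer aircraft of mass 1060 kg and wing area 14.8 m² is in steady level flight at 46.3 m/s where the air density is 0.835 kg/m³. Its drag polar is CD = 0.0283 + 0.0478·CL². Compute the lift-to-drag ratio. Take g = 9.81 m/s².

L/D = 13.6

In steady level flight, lift balances weight: W = mg = 1060 × 9.81 = 10399 N.
Dynamic pressure q = 0.5 × 0.835 × 46.3² = 895 Pa.
CL = 2W/(ρv²S) = 2×10399/(0.835×46.3²×14.8) = 0.785.
CD = 0.0283 + 0.0478 × 0.785² = 0.05776.
L/D = CL/CD = 0.785 / 0.05776 = 13.6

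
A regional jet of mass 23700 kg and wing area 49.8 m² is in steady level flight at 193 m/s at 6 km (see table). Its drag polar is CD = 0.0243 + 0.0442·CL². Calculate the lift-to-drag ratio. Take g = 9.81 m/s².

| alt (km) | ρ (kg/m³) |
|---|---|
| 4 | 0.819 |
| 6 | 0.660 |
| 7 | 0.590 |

L/D = 12.4

At 6 km, from the table: ρ = 0.660 kg/m³.
In steady level flight, lift balances weight: W = mg = 23700 × 9.81 = 2.325×10^5 N.
q = ½ρv² = ½ × 0.66 × 193² = 12290 Pa.
Required CL = L/(qS) = 2.325×10^5/(12290·49.8) = 0.3798.
CD = 0.0243 + 0.0442 × 0.3798² = 0.03068.
L/D = CL/CD = 0.3798 / 0.03068 = 12.4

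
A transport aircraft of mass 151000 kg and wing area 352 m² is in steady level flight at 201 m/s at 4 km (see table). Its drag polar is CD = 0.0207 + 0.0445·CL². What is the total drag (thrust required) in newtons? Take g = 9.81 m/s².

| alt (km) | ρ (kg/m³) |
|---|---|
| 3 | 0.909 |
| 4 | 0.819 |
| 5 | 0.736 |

D = 1.37×10^5 N

At 4 km, from the table: ρ = 0.819 kg/m³.
Weight W = mg = 151000 × 9.81 = 1.4813×10^6 N; in level flight L = W.
q = ½ρv² = ½ × 0.819 × 201² = 16540 Pa.
CL = W/(q·S) = 1.4813×10^6 / (16540 × 352) = 0.2544.
CD = 0.0207 + 0.0445 × 0.2544² = 0.02358.
D = q·S·CD = 16540 × 352 × 0.02358 = 1.373×10^5 N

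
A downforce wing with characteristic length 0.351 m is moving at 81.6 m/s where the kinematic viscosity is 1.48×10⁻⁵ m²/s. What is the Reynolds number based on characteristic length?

Re = 1.94×10^6

Re = v·c/ν = 81.6 × 0.351 / (1.48×10⁻⁵) = 1.94×10^6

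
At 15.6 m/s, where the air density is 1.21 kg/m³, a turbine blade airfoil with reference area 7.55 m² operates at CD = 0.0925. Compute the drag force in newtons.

D = ½ρv²S·CD = ½ × 1.21 × 15.6² × 7.55 × 0.0925 = 103 N

D = 103 N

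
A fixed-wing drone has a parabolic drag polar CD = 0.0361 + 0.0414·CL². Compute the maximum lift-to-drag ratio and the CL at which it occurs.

(L/D)max = 12.9, at CL = 0.934

For CD = CD0 + K·CL², (L/D)max occurs at CL* = √(CD0/K) and equals 1/(2√(K·CD0)).
(L/D)max = 1/(2√(0.0414 × 0.0361)) = 1/(2 × 0.03866) = 12.9
CL* = √(0.0361/0.0414) = 0.934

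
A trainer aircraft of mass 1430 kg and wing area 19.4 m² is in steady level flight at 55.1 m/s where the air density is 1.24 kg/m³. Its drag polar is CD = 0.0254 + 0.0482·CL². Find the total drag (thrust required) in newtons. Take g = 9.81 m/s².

Level flight ⇒ L = W = m·g = 1430 × 9.81 = 14028 N.
Dynamic pressure q = 0.5 × 1.24 × 55.1² = 1882 Pa.
CL = 2W/(ρv²S) = 2×14028/(1.24×55.1²×19.4) = 0.3842.
CD = 0.0254 + 0.0482 × 0.3842² = 0.03251.
D = q·S·CD = 1882 × 19.4 × 0.03251 = 1187 N

D = 1190 N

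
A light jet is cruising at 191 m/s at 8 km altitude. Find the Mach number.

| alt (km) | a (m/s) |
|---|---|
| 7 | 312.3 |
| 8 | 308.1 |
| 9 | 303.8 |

At 8 km, from the table: a = 308.1 m/s.
M = v/a = 191 / 308.1 = 0.62

M = 0.62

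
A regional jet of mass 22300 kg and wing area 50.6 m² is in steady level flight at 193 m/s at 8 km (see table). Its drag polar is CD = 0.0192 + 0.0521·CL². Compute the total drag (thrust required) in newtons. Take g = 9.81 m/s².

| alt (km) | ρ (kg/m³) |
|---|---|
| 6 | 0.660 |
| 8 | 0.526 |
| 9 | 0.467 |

At 8 km, from the table: ρ = 0.526 kg/m³.
Level flight ⇒ L = W = m·g = 22300 × 9.81 = 2.1876×10^5 N.
Dynamic pressure q = 0.5 × 0.526 × 193² = 9796 Pa.
CL = W/(q·S) = 2.1876×10^5 / (9796 × 50.6) = 0.4413.
CD = 0.0192 + 0.0521 × 0.4413² = 0.02935.
D = q·S·CD = 9796 × 50.6 × 0.02935 = 14550 N

D = 14500 N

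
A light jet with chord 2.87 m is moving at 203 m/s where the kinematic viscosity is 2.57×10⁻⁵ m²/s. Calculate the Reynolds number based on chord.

Re = v·c/ν = 203 × 2.87 / (2.57×10⁻⁵) = 2.27×10^7

Re = 2.27×10^7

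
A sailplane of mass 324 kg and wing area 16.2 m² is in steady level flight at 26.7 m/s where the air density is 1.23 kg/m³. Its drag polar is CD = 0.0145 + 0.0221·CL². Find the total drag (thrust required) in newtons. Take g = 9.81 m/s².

D = 134 N

In steady level flight, lift balances weight: W = mg = 324 × 9.81 = 3178.4 N.
q = ½ρv² = ½ × 1.23 × 26.7² = 438.4 Pa.
CL = W/(q·S) = 3178.4 / (438.4 × 16.2) = 0.4475.
CD = 0.0145 + 0.0221 × 0.4475² = 0.01893.
D = q·S·CD = 438.4 × 16.2 × 0.01893 = 134.4 N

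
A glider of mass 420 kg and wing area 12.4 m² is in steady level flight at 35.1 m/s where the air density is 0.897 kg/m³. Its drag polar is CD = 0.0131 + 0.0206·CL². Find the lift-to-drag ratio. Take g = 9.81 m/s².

In steady level flight, lift balances weight: W = mg = 420 × 9.81 = 4120.2 N.
Dynamic pressure q = 0.5 × 0.897 × 35.1² = 552.6 Pa.
Required CL = L/(qS) = 4120.2/(552.6·12.4) = 0.6013.
CD = 0.0131 + 0.0206 × 0.6013² = 0.02055.
L/D = CL/CD = 0.6013 / 0.02055 = 29.3

L/D = 29.3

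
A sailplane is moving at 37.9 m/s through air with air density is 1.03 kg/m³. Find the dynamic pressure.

q = 740 Pa

q = ½ρv² = ½ × 1.03 × 37.9² = 740 Pa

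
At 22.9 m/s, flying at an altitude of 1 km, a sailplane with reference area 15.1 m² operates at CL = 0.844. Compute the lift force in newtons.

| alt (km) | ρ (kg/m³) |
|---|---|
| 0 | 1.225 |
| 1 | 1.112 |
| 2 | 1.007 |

At 1 km, from the table: ρ = 1.112 kg/m³.
L = ½ρv²S·CL = ½ × 1.112 × 22.9² × 15.1 × 0.844 = 3720 N

L = 3720 N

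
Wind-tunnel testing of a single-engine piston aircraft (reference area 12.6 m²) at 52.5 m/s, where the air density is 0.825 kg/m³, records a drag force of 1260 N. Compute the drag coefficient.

CD = 0.088

From D = ½ρv²S·CD, rearranging gives CD = 2D/(ρv²S).
CD = 2 × 1260 / (0.825 × 52.5² × 12.6) = 0.088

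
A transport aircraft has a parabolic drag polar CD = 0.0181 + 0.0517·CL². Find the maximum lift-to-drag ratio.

For CD = CD0 + K·CL², (L/D)max occurs at CL* = √(CD0/K) and equals 1/(2√(K·CD0)).
(L/D)max = 1/(2√(0.0517 × 0.0181)) = 1/(2 × 0.03059) = 16.3

(L/D)max = 16.3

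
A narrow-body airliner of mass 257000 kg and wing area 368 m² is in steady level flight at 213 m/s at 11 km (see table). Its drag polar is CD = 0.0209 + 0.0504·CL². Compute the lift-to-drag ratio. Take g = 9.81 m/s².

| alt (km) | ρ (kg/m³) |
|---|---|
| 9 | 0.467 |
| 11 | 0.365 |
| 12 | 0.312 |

L/D = 14.9

At 11 km, from the table: ρ = 0.365 kg/m³.
In steady level flight, lift balances weight: W = mg = 257000 × 9.81 = 2.5212×10^6 N.
Dynamic pressure q = 0.5 × 0.365 × 213² = 8280 Pa.
CL = 2W/(ρv²S) = 2×2.5212×10^6/(0.365×213²×368) = 0.8274.
CD = 0.0209 + 0.0504 × 0.8274² = 0.05541.
L/D = CL/CD = 0.8274 / 0.05541 = 14.9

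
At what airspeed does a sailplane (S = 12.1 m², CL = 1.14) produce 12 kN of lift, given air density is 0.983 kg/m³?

v = 42.1 m/s

L = ½ρv²S·CL ⇒ v = √(2L/(ρ·S·CL))
v = √(2 × 12000 / (0.983 × 12.1 × 1.14)) = √1770 = 42.1 m/s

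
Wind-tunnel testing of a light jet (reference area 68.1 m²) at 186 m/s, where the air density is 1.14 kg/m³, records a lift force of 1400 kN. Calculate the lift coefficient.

CL = 1.04

From L = ½ρv²S·CL, rearranging gives CL = 2L/(ρv²S).
CL = 2 × 1.4×10^6 / (1.14 × 186² × 68.1) = 1.04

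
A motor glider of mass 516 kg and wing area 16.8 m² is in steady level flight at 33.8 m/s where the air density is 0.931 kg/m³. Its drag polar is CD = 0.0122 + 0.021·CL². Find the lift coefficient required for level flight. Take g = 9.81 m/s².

CL = 0.567

Weight W = mg = 516 × 9.81 = 5062 N; in level flight L = W.
Dynamic pressure q = 0.5 × 0.931 × 33.8² = 531.8 Pa.
CL = W/(q·S) = 5062 / (531.8 × 16.8) = 0.5666.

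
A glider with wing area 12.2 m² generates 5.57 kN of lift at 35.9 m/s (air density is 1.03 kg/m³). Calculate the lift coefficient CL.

CL = 0.688

From L = ½ρv²S·CL, rearranging gives CL = 2L/(ρv²S).
CL = 2 × 5570 / (1.03 × 35.9² × 12.2) = 0.688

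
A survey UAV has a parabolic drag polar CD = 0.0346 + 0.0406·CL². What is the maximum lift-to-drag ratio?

(L/D)max = 13.3

For CD = CD0 + K·CL², (L/D)max occurs at CL* = √(CD0/K) and equals 1/(2√(K·CD0)).
(L/D)max = 1/(2√(0.0406 × 0.0346)) = 1/(2 × 0.03748) = 13.3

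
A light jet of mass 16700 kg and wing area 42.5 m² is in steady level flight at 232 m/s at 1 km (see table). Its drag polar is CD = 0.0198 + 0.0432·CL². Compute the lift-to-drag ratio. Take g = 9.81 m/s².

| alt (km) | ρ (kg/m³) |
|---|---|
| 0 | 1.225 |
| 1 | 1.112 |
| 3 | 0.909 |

At 1 km, from the table: ρ = 1.112 kg/m³.
Level flight ⇒ L = W = m·g = 16700 × 9.81 = 1.6383×10^5 N.
q = ½ρv² = ½ × 1.112 × 232² = 29930 Pa.
CL = W/(q·S) = 1.6383×10^5 / (29930 × 42.5) = 0.1288.
CD = 0.0198 + 0.0432 × 0.1288² = 0.02052.
L/D = CL/CD = 0.1288 / 0.02052 = 6.28

L/D = 6.28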